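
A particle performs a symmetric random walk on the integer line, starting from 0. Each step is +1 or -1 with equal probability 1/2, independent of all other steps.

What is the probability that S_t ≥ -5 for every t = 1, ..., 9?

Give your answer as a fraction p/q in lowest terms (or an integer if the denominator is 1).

Let f(t,s) = #length-t paths at position s with S_1..S_t all ≥ -5.
f(t,s) = f(t-1,s-1) + f(t-1,s+1) for s ≥ -5; f(t,s) = 0 for s < -5.
t=0: f(0,0)=1
t=1: f(1,-1)=1 f(1,1)=1
t=2: f(2,-2)=1 f(2,0)=2 f(2,2)=1
t=3: f(3,-3)=1 f(3,-1)=3 f(3,1)=3 f(3,3)=1
t=4: f(4,-4)=1 f(4,-2)=4 f(4,0)=6 f(4,2)=4 f(4,4)=1
t=5: f(5,-5)=1 f(5,-3)=5 f(5,-1)=10 f(5,1)=10 f(5,3)=5 f(5,5)=1
t=6: f(6,-4)=6 f(6,-2)=15 f(6,0)=20 f(6,2)=15 f(6,4)=6 f(6,6)=1
t=7: f(7,-5)=6 f(7,-3)=21 f(7,-1)=35 f(7,1)=35 f(7,3)=21 f(7,5)=7 f(7,7)=1
t=8: f(8,-4)=27 f(8,-2)=56 f(8,0)=70 f(8,2)=56 f(8,4)=28 f(8,6)=8 f(8,8)=1
t=9: f(9,-5)=27 f(9,-3)=83 f(9,-1)=126 f(9,1)=126 f(9,3)=84 f(9,5)=36 f(9,7)=9 f(9,9)=1
Σ_s f(9,s) = 492
P = 492/512 = 123/128

Answer: 123/128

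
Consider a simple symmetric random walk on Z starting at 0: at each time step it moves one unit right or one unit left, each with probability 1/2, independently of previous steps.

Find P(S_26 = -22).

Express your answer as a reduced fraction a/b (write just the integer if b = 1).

Answer: 325/67108864

Derivation:
To reach position -22 after 26 steps: need 2 steps of +1 and 24 of -1.
Favorable paths: C(26,2) = 325
Total paths: 2^26 = 67108864
P = 325/67108864 = 325/67108864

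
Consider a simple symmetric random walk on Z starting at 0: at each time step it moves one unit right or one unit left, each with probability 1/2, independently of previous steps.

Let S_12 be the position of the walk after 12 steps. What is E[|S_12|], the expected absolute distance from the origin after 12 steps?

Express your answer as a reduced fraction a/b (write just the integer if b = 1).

Answer: 693/256

Derivation:
S_12 takes values m ≡ 0 (mod 2) with |m| ≤ 12; P(S_12=m) = C(12,(12+m)/2)/2^12.
Total paths: 2^12 = 4096
Distribution: P(S=-12)=1/4096, P(S=-10)=12/4096, P(S=-8)=66/4096, P(S=-6)=220/4096, P(S=-4)=495/4096, P(S=-2)=792/4096, P(S=0)=924/4096, P(S=2)=792/4096, P(S=4)=495/4096, P(S=6)=220/4096, P(S=8)=66/4096, P(S=10)=12/4096, P(S=12)=1/4096
E[|S_12|] = Σ_m |m|·P(S_12=m) = 11088/4096 = 693/256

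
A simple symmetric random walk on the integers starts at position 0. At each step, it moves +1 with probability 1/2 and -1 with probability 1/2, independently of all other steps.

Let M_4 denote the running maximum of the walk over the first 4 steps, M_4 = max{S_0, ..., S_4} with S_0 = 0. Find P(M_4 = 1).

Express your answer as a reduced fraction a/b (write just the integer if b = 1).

Answer: 1/4

Derivation:
Let M_4 = max(S_0,...,S_4). Use the reflection principle: for j ≥ 1, #{paths with M_4 ≥ j} = #{S_4 ≥ j} + #{S_4 ≥ j+1}.
By reflection, #{M_4 ≥ 1} = #{S_4 ≥ 1} + #{S_4 ≥ 2} = 5 + 5 = 10.
#{M_4 ≥ 2} = #{S_4 ≥ 2} + #{S_4 ≥ 3} = 5 + 1 = 6.
#{M_4 = 1} = 10 - 6 = 4.
P(M_4 = 1) = 4/16 = 1/4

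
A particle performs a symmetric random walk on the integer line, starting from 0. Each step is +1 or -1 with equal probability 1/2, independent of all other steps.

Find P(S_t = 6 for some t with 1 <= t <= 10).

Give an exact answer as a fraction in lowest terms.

Count via complement. Let g(t,s) = #length-t paths at position s with S_1..S_t all ≠ 6.
g(t,s) = g(t-1,s-1) + g(t-1,s+1) for s ≠ 6; g(t,6) = 0.
t=0: g(0,0)=1
t=1: g(1,-1)=1 g(1,1)=1
t=2: g(2,-2)=1 g(2,0)=2 g(2,2)=1
t=3: g(3,-3)=1 g(3,-1)=3 g(3,1)=3 g(3,3)=1
t=4: g(4,-4)=1 g(4,-2)=4 g(4,0)=6 g(4,2)=4 g(4,4)=1
t=5: g(5,-5)=1 g(5,-3)=5 g(5,-1)=10 g(5,1)=10 g(5,3)=5 g(5,5)=1
t=6: g(6,-6)=1 g(6,-4)=6 g(6,-2)=15 g(6,0)=20 g(6,2)=15 g(6,4)=6
t=7: g(7,-7)=1 g(7,-5)=7 g(7,-3)=21 g(7,-1)=35 g(7,1)=35 g(7,3)=21 g(7,5)=6
t=8: g(8,-8)=1 g(8,-6)=8 g(8,-4)=28 g(8,-2)=56 g(8,0)=70 g(8,2)=56 g(8,4)=27
t=9: g(9,-9)=1 g(9,-7)=9 g(9,-5)=36 g(9,-3)=84 g(9,-1)=126 g(9,1)=126 g(9,3)=83 g(9,5)=27
t=10: g(10,-10)=1 g(10,-8)=10 g(10,-6)=45 g(10,-4)=120 g(10,-2)=210 g(10,0)=252 g(10,2)=209 g(10,4)=110
Paths never hitting 6: Σ_s g(10,s) = 957
Paths hitting 6: 2^10 - 957 = 67
P = 67/1024 = 67/1024

Answer: 67/1024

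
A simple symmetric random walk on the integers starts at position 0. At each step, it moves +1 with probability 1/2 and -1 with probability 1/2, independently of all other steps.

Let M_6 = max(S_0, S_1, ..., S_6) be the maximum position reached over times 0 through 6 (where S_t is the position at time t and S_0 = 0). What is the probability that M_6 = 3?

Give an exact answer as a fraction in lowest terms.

Answer: 3/32

Derivation:
Let M_6 = max(S_0,...,S_6). Use the reflection principle: for j ≥ 1, #{paths with M_6 ≥ j} = #{S_6 ≥ j} + #{S_6 ≥ j+1}.
By reflection, #{M_6 ≥ 3} = #{S_6 ≥ 3} + #{S_6 ≥ 4} = 7 + 7 = 14.
#{M_6 ≥ 4} = #{S_6 ≥ 4} + #{S_6 ≥ 5} = 7 + 1 = 8.
#{M_6 = 3} = 14 - 8 = 6.
P(M_6 = 3) = 6/64 = 3/32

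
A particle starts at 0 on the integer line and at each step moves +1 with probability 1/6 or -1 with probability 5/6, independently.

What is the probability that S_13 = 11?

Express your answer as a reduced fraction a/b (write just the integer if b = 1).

Answer: 65/13060694016

Derivation:
To reach position 11 after 13 steps: need 12 steps of +1 and 1 step of -1.
Number of such sequences: C(13,12) = 13
Each has probability (1/6)^12 · (5/6)^1 = 5/13060694016
P = 13 · 5/13060694016 = 65/13060694016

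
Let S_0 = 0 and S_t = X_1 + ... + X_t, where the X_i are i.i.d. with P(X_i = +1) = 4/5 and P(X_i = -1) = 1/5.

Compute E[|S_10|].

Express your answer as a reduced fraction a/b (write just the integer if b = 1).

S_10 takes values m ≡ 0 (mod 2) with |m| ≤ 10; P(S_10=m) = C(10,(10+m)/2) · (4/5)^((10+m)/2) · (1/5)^((10-m)/2).
Distribution: P(S=-10)=1/9765625, P(S=-8)=8/1953125, P(S=-6)=144/1953125, P(S=-4)=1536/1953125, P(S=-2)=10752/1953125, P(S=0)=258048/9765625, P(S=2)=172032/1953125, P(S=4)=393216/1953125, P(S=6)=589824/1953125, P(S=8)=524288/1953125, P(S=10)=1048576/9765625
E[|S_10|] = Σ_m |m|·P(S_10=m) = 11775906/1953125

Answer: 11775906/1953125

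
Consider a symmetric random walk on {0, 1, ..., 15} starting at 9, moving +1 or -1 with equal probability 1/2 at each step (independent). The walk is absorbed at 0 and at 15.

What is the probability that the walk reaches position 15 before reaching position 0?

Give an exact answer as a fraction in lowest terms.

Answer: 3/5

Derivation:
Symmetric walk (p = 1/2): the harmonic-function argument gives P(hit 15 before 0 | start at 9) = a/N.
P = 9/15 = 3/5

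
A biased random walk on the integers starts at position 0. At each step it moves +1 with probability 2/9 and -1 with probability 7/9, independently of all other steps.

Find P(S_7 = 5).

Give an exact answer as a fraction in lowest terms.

Answer: 3136/4782969

Derivation:
To reach position 5 after 7 steps: need 6 steps of +1 and 1 step of -1.
Number of such sequences: C(7,6) = 7
Each has probability (2/9)^6 · (7/9)^1 = 448/4782969
P = 7 · 448/4782969 = 3136/4782969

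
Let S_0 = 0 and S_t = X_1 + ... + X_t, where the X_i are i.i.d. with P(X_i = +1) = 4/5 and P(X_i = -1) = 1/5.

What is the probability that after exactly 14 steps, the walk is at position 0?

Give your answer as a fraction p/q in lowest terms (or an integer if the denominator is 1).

To be at 0 after 14 steps: need exactly 7 steps of +1 and 7 of -1.
Number of such sequences: C(14,7) = 3432
Each has probability (4/5)^7 · (1/5)^7 = 16384/6103515625
P = 3432 · 16384/6103515625 = 56229888/6103515625

Answer: 56229888/6103515625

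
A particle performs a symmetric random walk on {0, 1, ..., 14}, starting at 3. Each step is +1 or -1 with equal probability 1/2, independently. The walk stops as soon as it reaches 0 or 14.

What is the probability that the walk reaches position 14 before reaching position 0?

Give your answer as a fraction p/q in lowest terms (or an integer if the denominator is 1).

Answer: 3/14

Derivation:
Symmetric walk (p = 1/2): the harmonic-function argument gives P(hit 14 before 0 | start at 3) = a/N.
P = 3/14 = 3/14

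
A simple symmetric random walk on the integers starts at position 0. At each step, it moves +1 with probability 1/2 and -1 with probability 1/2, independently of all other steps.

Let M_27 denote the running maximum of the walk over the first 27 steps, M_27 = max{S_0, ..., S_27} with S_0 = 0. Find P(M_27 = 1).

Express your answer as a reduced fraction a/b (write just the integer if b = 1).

Let M_27 = max(S_0,...,S_27). Use the reflection principle: for j ≥ 1, #{paths with M_27 ≥ j} = #{S_27 ≥ j} + #{S_27 ≥ j+1}.
By reflection, #{M_27 ≥ 1} = #{S_27 ≥ 1} + #{S_27 ≥ 2} = 67108864 + 47050564 = 114159428.
#{M_27 ≥ 2} = #{S_27 ≥ 2} + #{S_27 ≥ 3} = 47050564 + 47050564 = 94101128.
#{M_27 = 1} = 114159428 - 94101128 = 20058300.
P(M_27 = 1) = 20058300/134217728 = 5014575/33554432

Answer: 5014575/33554432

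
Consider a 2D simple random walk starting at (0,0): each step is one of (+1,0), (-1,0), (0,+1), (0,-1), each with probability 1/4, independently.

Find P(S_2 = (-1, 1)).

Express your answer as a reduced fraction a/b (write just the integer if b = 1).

Answer: 1/8

Derivation:
Let h be the number of horizontal steps (so 2-h are vertical). To end at (-1,1) need (h-1)/2 right-steps and ((2-h)+1)/2 up-steps.
Sum over h with 1 ≤ h ≤ 1, h ≡ 1 (mod 2), 2-h ≡ 1 (mod 2):
h=1: C(2,1)·C(1,0)·C(1,1) = 2·1·1 = 2
Total favorable: 2
Total paths: 4^2 = 16
P = 2/16 = 1/8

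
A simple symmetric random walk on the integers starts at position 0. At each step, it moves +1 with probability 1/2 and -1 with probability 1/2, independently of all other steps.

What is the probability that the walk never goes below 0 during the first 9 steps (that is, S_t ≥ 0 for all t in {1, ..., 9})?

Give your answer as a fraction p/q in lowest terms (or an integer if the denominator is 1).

Let f(t,s) = #length-t paths at position s with S_1..S_t all ≥ 0.
f(t,s) = f(t-1,s-1) + f(t-1,s+1) for s ≥ 0; f(t,s) = 0 for s < 0.
t=0: f(0,0)=1
t=1: f(1,1)=1
t=2: f(2,0)=1 f(2,2)=1
t=3: f(3,1)=2 f(3,3)=1
t=4: f(4,0)=2 f(4,2)=3 f(4,4)=1
t=5: f(5,1)=5 f(5,3)=4 f(5,5)=1
t=6: f(6,0)=5 f(6,2)=9 f(6,4)=5 f(6,6)=1
t=7: f(7,1)=14 f(7,3)=14 f(7,5)=6 f(7,7)=1
t=8: f(8,0)=14 f(8,2)=28 f(8,4)=20 f(8,6)=7 f(8,8)=1
t=9: f(9,1)=42 f(9,3)=48 f(9,5)=27 f(9,7)=8 f(9,9)=1
Σ_s f(9,s) = 126
P = 126/512 = 63/256

Answer: 63/256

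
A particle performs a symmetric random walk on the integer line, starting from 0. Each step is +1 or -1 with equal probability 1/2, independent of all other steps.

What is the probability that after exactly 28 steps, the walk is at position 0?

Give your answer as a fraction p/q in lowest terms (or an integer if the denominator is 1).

To return to 0 after 28 steps: need exactly 14 steps of +1 and 14 of -1.
Favorable paths: C(28,14) = 40116600
Total paths: 2^28 = 268435456
P = 40116600/268435456 = 5014575/33554432

Answer: 5014575/33554432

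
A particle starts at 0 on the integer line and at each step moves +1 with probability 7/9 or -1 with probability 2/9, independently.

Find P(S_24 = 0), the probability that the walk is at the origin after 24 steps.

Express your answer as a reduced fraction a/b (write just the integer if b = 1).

To be at 0 after 24 steps: need exactly 12 steps of +1 and 12 of -1.
Number of such sequences: C(24,12) = 2704156
Each has probability (7/9)^12 · (2/9)^12 = 56693912375296/79766443076872509863361
P = 2704156 · 56693912375296/79766443076872509863361 = 153309183313130930176/79766443076872509863361

Answer: 153309183313130930176/79766443076872509863361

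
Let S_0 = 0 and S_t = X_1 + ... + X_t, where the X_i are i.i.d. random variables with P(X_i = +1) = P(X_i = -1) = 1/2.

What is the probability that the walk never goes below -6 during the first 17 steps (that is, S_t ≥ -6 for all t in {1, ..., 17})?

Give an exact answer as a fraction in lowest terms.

Answer: 14807/16384

Derivation:
Let f(t,s) = #length-t paths at position s with S_1..S_t all ≥ -6.
f(t,s) = f(t-1,s-1) + f(t-1,s+1) for s ≥ -6; f(t,s) = 0 for s < -6.
t=0: f(0,0)=1
t=1: f(1,-1)=1 f(1,1)=1
t=2: f(2,-2)=1 f(2,0)=2 f(2,2)=1
t=3: f(3,-3)=1 f(3,-1)=3 f(3,1)=3 f(3,3)=1
t=4: f(4,-4)=1 f(4,-2)=4 f(4,0)=6 f(4,2)=4 f(4,4)=1
t=5: f(5,-5)=1 f(5,-3)=5 f(5,-1)=10 f(5,1)=10 f(5,3)=5 f(5,5)=1
t=6: f(6,-6)=1 f(6,-4)=6 f(6,-2)=15 f(6,0)=20 f(6,2)=15 f(6,4)=6 f(6,6)=1
t=7: f(7,-5)=7 f(7,-3)=21 f(7,-1)=35 f(7,1)=35 f(7,3)=21 f(7,5)=7 f(7,7)=1
t=8: f(8,-6)=7 f(8,-4)=28 f(8,-2)=56 f(8,0)=70 f(8,2)=56 f(8,4)=28 f(8,6)=8 f(8,8)=1
t=9: f(9,-5)=35 f(9,-3)=84 f(9,-1)=126 f(9,1)=126 f(9,3)=84 f(9,5)=36 f(9,7)=9 f(9,9)=1
t=10: f(10,-6)=35 f(10,-4)=119 f(10,-2)=210 f(10,0)=252 f(10,2)=210 f(10,4)=120 f(10,6)=45 f(10,8)=10 f(10,10)=1
t=11: f(11,-5)=154 f(11,-3)=329 f(11,-1)=462 f(11,1)=462 f(11,3)=330 f(11,5)=165 f(11,7)=55 f(11,9)=11 f(11,11)=1
t=12: f(12,-6)=154 f(12,-4)=483 f(12,-2)=791 f(12,0)=924 f(12,2)=792 f(12,4)=495 f(12,6)=220 f(12,8)=66 f(12,10)=12 f(12,12)=1
t=13: f(13,-5)=637 f(13,-3)=1274 f(13,-1)=1715 f(13,1)=1716 f(13,3)=1287 f(13,5)=715 f(13,7)=286 f(13,9)=78 f(13,11)=13 f(13,13)=1
t=14: f(14,-6)=637 f(14,-4)=1911 f(14,-2)=2989 f(14,0)=3431 f(14,2)=3003 f(14,4)=2002 f(14,6)=1001 f(14,8)=364 f(14,10)=91 f(14,12)=14 f(14,14)=1
t=15: f(15,-5)=2548 f(15,-3)=4900 f(15,-1)=6420 f(15,1)=6434 f(15,3)=5005 f(15,5)=3003 f(15,7)=1365 f(15,9)=455 f(15,11)=105 f(15,13)=15 f(15,15)=1
t=16: f(16,-6)=2548 f(16,-4)=7448 f(16,-2)=11320 f(16,0)=12854 f(16,2)=11439 f(16,4)=8008 f(16,6)=4368 f(16,8)=1820 f(16,10)=560 f(16,12)=120 f(16,14)=16 f(16,16)=1
t=17: f(17,-5)=9996 f(17,-3)=18768 f(17,-1)=24174 f(17,1)=24293 f(17,3)=19447 f(17,5)=12376 f(17,7)=6188 f(17,9)=2380 f(17,11)=680 f(17,13)=136 f(17,15)=17 f(17,17)=1
Σ_s f(17,s) = 118456
P = 118456/131072 = 14807/16384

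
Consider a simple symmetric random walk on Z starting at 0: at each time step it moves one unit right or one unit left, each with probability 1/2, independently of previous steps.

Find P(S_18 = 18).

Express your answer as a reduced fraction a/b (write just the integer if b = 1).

Answer: 1/262144

Derivation:
To reach position 18 after 18 steps: need 18 steps of +1 and 0 of -1.
Favorable paths: C(18,18) = 1
Total paths: 2^18 = 262144
P = 1/262144 = 1/262144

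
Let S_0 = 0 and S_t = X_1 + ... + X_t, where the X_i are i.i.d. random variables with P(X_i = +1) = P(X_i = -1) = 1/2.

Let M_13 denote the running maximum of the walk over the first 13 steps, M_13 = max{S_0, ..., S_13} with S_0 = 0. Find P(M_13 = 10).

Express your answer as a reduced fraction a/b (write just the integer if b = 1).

Answer: 13/8192

Derivation:
Let M_13 = max(S_0,...,S_13). Use the reflection principle: for j ≥ 1, #{paths with M_13 ≥ j} = #{S_13 ≥ j} + #{S_13 ≥ j+1}.
By reflection, #{M_13 ≥ 10} = #{S_13 ≥ 10} + #{S_13 ≥ 11} = 14 + 14 = 28.
#{M_13 ≥ 11} = #{S_13 ≥ 11} + #{S_13 ≥ 12} = 14 + 1 = 15.
#{M_13 = 10} = 28 - 15 = 13.
P(M_13 = 10) = 13/8192 = 13/8192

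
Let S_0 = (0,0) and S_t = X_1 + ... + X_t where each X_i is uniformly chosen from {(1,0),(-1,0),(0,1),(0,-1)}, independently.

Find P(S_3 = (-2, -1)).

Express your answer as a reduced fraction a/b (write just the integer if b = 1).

Answer: 3/64

Derivation:
Let h be the number of horizontal steps (so 3-h are vertical). To end at (-2,-1) need (h-2)/2 right-steps and ((3-h)-1)/2 up-steps.
Sum over h with 2 ≤ h ≤ 2, h ≡ 0 (mod 2), 3-h ≡ 1 (mod 2):
h=2: C(3,2)·C(2,0)·C(1,0) = 3·1·1 = 3
Total favorable: 3
Total paths: 4^3 = 64
P = 3/64 = 3/64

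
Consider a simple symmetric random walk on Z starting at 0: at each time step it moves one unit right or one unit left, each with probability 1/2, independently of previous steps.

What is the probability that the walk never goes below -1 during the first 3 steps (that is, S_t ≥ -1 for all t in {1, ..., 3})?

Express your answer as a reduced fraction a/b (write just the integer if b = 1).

Answer: 3/4

Derivation:
Let f(t,s) = #length-t paths at position s with S_1..S_t all ≥ -1.
f(t,s) = f(t-1,s-1) + f(t-1,s+1) for s ≥ -1; f(t,s) = 0 for s < -1.
t=0: f(0,0)=1
t=1: f(1,-1)=1 f(1,1)=1
t=2: f(2,0)=2 f(2,2)=1
t=3: f(3,-1)=2 f(3,1)=3 f(3,3)=1
Σ_s f(3,s) = 6
P = 6/8 = 3/4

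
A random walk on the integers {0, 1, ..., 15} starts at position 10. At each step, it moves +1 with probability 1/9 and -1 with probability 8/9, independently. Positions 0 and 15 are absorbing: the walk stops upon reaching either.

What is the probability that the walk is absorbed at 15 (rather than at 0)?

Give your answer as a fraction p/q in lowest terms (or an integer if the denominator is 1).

Biased walk: p = 1/9, q = 8/9, r = q/p = 8
Gambler's ruin: P(hit 15 before 0 | start at 10) = (1 - r^a)/(1 - r^N)
r^10 = 1073741824; r^15 = 35184372088832
P = (1 - 1073741824) / (1 - 35184372088832) = -1073741823 / -35184372088831 = 32769/1073774593

Answer: 32769/1073774593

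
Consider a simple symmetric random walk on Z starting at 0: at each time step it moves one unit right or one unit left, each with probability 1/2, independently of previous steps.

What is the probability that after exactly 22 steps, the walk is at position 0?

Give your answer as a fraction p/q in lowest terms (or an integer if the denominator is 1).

Answer: 88179/524288

Derivation:
To return to 0 after 22 steps: need exactly 11 steps of +1 and 11 of -1.
Favorable paths: C(22,11) = 705432
Total paths: 2^22 = 4194304
P = 705432/4194304 = 88179/524288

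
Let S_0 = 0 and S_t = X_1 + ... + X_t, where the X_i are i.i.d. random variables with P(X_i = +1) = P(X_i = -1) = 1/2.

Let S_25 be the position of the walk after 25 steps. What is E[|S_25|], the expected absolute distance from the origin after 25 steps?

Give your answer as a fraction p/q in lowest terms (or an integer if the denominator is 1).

S_25 takes values m ≡ 1 (mod 2) with |m| ≤ 25; P(S_25=m) = C(25,(25+m)/2)/2^25.
Total paths: 2^25 = 33554432
Distribution: P(S=-25)=1/33554432, P(S=-23)=25/33554432, P(S=-21)=300/33554432, P(S=-19)=2300/33554432, P(S=-17)=12650/33554432, P(S=-15)=53130/33554432, P(S=-13)=177100/33554432, P(S=-11)=480700/33554432, P(S=-9)=1081575/33554432, P(S=-7)=2042975/33554432, P(S=-5)=3268760/33554432, P(S=-3)=4457400/33554432, P(S=-1)=5200300/33554432, P(S=1)=5200300/33554432, P(S=3)=4457400/33554432, P(S=5)=3268760/33554432, P(S=7)=2042975/33554432, P(S=9)=1081575/33554432, P(S=11)=480700/33554432, P(S=13)=177100/33554432, P(S=15)=53130/33554432, P(S=17)=12650/33554432, P(S=19)=2300/33554432, P(S=21)=300/33554432, P(S=23)=25/33554432, P(S=25)=1/33554432
E[|S_25|] = Σ_m |m|·P(S_25=m) = 135207800/33554432 = 16900975/4194304

Answer: 16900975/4194304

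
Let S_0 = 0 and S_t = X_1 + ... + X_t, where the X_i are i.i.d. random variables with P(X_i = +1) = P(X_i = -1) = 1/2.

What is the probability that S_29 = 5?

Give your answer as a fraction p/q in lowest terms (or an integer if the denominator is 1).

To reach position 5 after 29 steps: need 17 steps of +1 and 12 of -1.
Favorable paths: C(29,17) = 51895935
Total paths: 2^29 = 536870912
P = 51895935/536870912 = 51895935/536870912

Answer: 51895935/536870912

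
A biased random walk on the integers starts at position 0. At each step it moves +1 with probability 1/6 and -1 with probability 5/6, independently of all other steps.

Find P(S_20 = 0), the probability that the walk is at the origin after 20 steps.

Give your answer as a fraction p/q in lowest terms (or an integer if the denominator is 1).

To be at 0 after 20 steps: need exactly 10 steps of +1 and 10 of -1.
Number of such sequences: C(20,10) = 184756
Each has probability (1/6)^10 · (5/6)^10 = 9765625/3656158440062976
P = 184756 · 9765625/3656158440062976 = 451064453125/914039610015744

Answer: 451064453125/914039610015744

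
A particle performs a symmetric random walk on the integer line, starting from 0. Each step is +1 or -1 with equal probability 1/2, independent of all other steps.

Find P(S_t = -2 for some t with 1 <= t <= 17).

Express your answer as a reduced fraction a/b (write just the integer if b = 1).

Answer: 20613/32768

Derivation:
Count via complement. Let g(t,s) = #length-t paths at position s with S_1..S_t all ≠ -2.
g(t,s) = g(t-1,s-1) + g(t-1,s+1) for s ≠ -2; g(t,-2) = 0.
t=0: g(0,0)=1
t=1: g(1,-1)=1 g(1,1)=1
t=2: g(2,0)=2 g(2,2)=1
t=3: g(3,-1)=2 g(3,1)=3 g(3,3)=1
t=4: g(4,0)=5 g(4,2)=4 g(4,4)=1
t=5: g(5,-1)=5 g(5,1)=9 g(5,3)=5 g(5,5)=1
t=6: g(6,0)=14 g(6,2)=14 g(6,4)=6 g(6,6)=1
t=7: g(7,-1)=14 g(7,1)=28 g(7,3)=20 g(7,5)=7 g(7,7)=1
t=8: g(8,0)=42 g(8,2)=48 g(8,4)=27 g(8,6)=8 g(8,8)=1
t=9: g(9,-1)=42 g(9,1)=90 g(9,3)=75 g(9,5)=35 g(9,7)=9 g(9,9)=1
t=10: g(10,0)=132 g(10,2)=165 g(10,4)=110 g(10,6)=44 g(10,8)=10 g(10,10)=1
t=11: g(11,-1)=132 g(11,1)=297 g(11,3)=275 g(11,5)=154 g(11,7)=54 g(11,9)=11 g(11,11)=1
t=12: g(12,0)=429 g(12,2)=572 g(12,4)=429 g(12,6)=208 g(12,8)=65 g(12,10)=12 g(12,12)=1
t=13: g(13,-1)=429 g(13,1)=1001 g(13,3)=1001 g(13,5)=637 g(13,7)=273 g(13,9)=77 g(13,11)=13 g(13,13)=1
t=14: g(14,0)=1430 g(14,2)=2002 g(14,4)=1638 g(14,6)=910 g(14,8)=350 g(14,10)=90 g(14,12)=14 g(14,14)=1
t=15: g(15,-1)=1430 g(15,1)=3432 g(15,3)=3640 g(15,5)=2548 g(15,7)=1260 g(15,9)=440 g(15,11)=104 g(15,13)=15 g(15,15)=1
t=16: g(16,0)=4862 g(16,2)=7072 g(16,4)=6188 g(16,6)=3808 g(16,8)=1700 g(16,10)=544 g(16,12)=119 g(16,14)=16 g(16,16)=1
t=17: g(17,-1)=4862 g(17,1)=11934 g(17,3)=13260 g(17,5)=9996 g(17,7)=5508 g(17,9)=2244 g(17,11)=663 g(17,13)=135 g(17,15)=17 g(17,17)=1
Paths never hitting -2: Σ_s g(17,s) = 48620
Paths hitting -2: 2^17 - 48620 = 82452
P = 82452/131072 = 20613/32768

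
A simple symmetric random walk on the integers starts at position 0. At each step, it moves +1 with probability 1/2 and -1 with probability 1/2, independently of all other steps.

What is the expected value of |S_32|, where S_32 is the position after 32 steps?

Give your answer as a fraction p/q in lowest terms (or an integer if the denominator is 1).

S_32 takes values m ≡ 0 (mod 2) with |m| ≤ 32; P(S_32=m) = C(32,(32+m)/2)/2^32.
Total paths: 2^32 = 4294967296
Distribution: P(S=-32)=1/4294967296, P(S=-30)=32/4294967296, P(S=-28)=496/4294967296, P(S=-26)=4960/4294967296, P(S=-24)=35960/4294967296, P(S=-22)=201376/4294967296, P(S=-20)=906192/4294967296, P(S=-18)=3365856/4294967296, P(S=-16)=10518300/4294967296, P(S=-14)=28048800/4294967296, P(S=-12)=64512240/4294967296, P(S=-10)=129024480/4294967296, P(S=-8)=225792840/4294967296, P(S=-6)=347373600/4294967296, P(S=-4)=471435600/4294967296, P(S=-2)=565722720/4294967296, P(S=0)=601080390/4294967296, P(S=2)=565722720/4294967296, P(S=4)=471435600/4294967296, P(S=6)=347373600/4294967296, P(S=8)=225792840/4294967296, P(S=10)=129024480/4294967296, P(S=12)=64512240/4294967296, P(S=14)=28048800/4294967296, P(S=16)=10518300/4294967296, P(S=18)=3365856/4294967296, P(S=20)=906192/4294967296, P(S=22)=201376/4294967296, P(S=24)=35960/4294967296, P(S=26)=4960/4294967296, P(S=28)=496/4294967296, P(S=30)=32/4294967296, P(S=32)=1/4294967296
E[|S_32|] = Σ_m |m|·P(S_32=m) = 19234572480/4294967296 = 300540195/67108864

Answer: 300540195/67108864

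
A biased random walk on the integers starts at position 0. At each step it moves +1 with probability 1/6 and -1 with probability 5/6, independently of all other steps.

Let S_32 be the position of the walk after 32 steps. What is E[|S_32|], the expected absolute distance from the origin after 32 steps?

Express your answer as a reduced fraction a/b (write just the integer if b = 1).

Answer: 294765396764007947930507/13817119982545834868736

Derivation:
S_32 takes values m ≡ 0 (mod 2) with |m| ≤ 32; P(S_32=m) = C(32,(32+m)/2) · (1/6)^((32+m)/2) · (5/6)^((32-m)/2).
Distribution: P(S=-32)=23283064365386962890625/7958661109946400884391936, P(S=-30)=4656612873077392578125/248708159685825027637248, P(S=-28)=28870999813079833984375/497416319371650055274496, P(S=-26)=28870999813079833984375/248708159685825027637248, P(S=-24)=167451798915863037109375/994832638743300110548992, P(S=-22)=46886503696441650390625/248708159685825027637248, P(S=-20)=9377300739288330078125/55268479930183339474944, P(S=-18)=3482997417449951171875/27634239965091669737472, P(S=-16)=17414987087249755859375/221073919720733357899776, P(S=-14)=3482997417449951171875/82902719895275009212416, P(S=-12)=3204357624053955078125/165805439790550018424832, P(S=-10)=640871524810791015625/82902719895275009212416, P(S=-8)=897220134735107421875/331610879581100036849664, P(S=-6)=69016933441162109375/82902719895275009212416, P(S=-4)=37466335296630859375/165805439790550018424832, P(S=-2)=1498653411865234375/27634239965091669737472, P(S=0)=5095421600341796875/442147839441466715799552, P(S=2)=59946136474609375/27634239965091669737472, P(S=4)=59946136474609375/165805439790550018424832, P(S=6)=4417083740234375/82902719895275009212416, P(S=8)=2296883544921875/331610879581100036849664, P(S=10)=65625244140625/82902719895275009212416, P(S=12)=13125048828125/165805439790550018424832, P(S=14)=570654296875/82902719895275009212416, P(S=16)=114130859375/221073919720733357899776, P(S=18)=913046875/27634239965091669737472, P(S=20)=98328125/55268479930183339474944, P(S=22)=19665625/248708159685825027637248, P(S=24)=2809375/994832638743300110548992, P(S=26)=19375/248708159685825027637248, P(S=28)=775/497416319371650055274496, P(S=30)=5/248708159685825027637248, P(S=32)=1/7958661109946400884391936
E[|S_32|] = Σ_m |m|·P(S_32=m) = 294765396764007947930507/13817119982545834868736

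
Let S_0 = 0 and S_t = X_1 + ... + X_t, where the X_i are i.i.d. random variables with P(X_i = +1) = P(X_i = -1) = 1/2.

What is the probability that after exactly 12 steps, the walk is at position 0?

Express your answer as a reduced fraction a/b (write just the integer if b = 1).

To return to 0 after 12 steps: need exactly 6 steps of +1 and 6 of -1.
Favorable paths: C(12,6) = 924
Total paths: 2^12 = 4096
P = 924/4096 = 231/1024

Answer: 231/1024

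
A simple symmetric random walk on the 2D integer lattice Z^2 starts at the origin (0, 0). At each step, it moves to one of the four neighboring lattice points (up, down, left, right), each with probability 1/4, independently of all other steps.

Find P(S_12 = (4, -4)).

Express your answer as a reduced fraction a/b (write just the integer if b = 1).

Answer: 7623/2097152

Derivation:
Let h be the number of horizontal steps (so 12-h are vertical). To end at (4,-4) need (h+4)/2 right-steps and ((12-h)-4)/2 up-steps.
Sum over h with 4 ≤ h ≤ 8, h ≡ 0 (mod 2), 12-h ≡ 0 (mod 2):
h=4: C(12,4)·C(4,4)·C(8,2) = 495·1·28 = 13860
h=6: C(12,6)·C(6,5)·C(6,1) = 924·6·6 = 33264
h=8: C(12,8)·C(8,6)·C(4,0) = 495·28·1 = 13860
Total favorable: 60984
Total paths: 4^12 = 16777216
P = 60984/16777216 = 7623/2097152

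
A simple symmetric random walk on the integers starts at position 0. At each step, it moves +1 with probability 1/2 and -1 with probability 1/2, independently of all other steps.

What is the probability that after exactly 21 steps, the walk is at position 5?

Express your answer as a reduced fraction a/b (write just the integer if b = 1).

To reach position 5 after 21 steps: need 13 steps of +1 and 8 of -1.
Favorable paths: C(21,13) = 203490
Total paths: 2^21 = 2097152
P = 203490/2097152 = 101745/1048576

Answer: 101745/1048576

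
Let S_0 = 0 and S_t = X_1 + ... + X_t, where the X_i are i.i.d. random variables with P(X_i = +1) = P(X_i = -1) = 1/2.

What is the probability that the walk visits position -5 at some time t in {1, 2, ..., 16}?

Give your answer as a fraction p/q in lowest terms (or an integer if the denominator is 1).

Answer: 6885/32768

Derivation:
Count via complement. Let g(t,s) = #length-t paths at position s with S_1..S_t all ≠ -5.
g(t,s) = g(t-1,s-1) + g(t-1,s+1) for s ≠ -5; g(t,-5) = 0.
t=0: g(0,0)=1
t=1: g(1,-1)=1 g(1,1)=1
t=2: g(2,-2)=1 g(2,0)=2 g(2,2)=1
t=3: g(3,-3)=1 g(3,-1)=3 g(3,1)=3 g(3,3)=1
t=4: g(4,-4)=1 g(4,-2)=4 g(4,0)=6 g(4,2)=4 g(4,4)=1
t=5: g(5,-3)=5 g(5,-1)=10 g(5,1)=10 g(5,3)=5 g(5,5)=1
t=6: g(6,-4)=5 g(6,-2)=15 g(6,0)=20 g(6,2)=15 g(6,4)=6 g(6,6)=1
t=7: g(7,-3)=20 g(7,-1)=35 g(7,1)=35 g(7,3)=21 g(7,5)=7 g(7,7)=1
t=8: g(8,-4)=20 g(8,-2)=55 g(8,0)=70 g(8,2)=56 g(8,4)=28 g(8,6)=8 g(8,8)=1
t=9: g(9,-3)=75 g(9,-1)=125 g(9,1)=126 g(9,3)=84 g(9,5)=36 g(9,7)=9 g(9,9)=1
t=10: g(10,-4)=75 g(10,-2)=200 g(10,0)=251 g(10,2)=210 g(10,4)=120 g(10,6)=45 g(10,8)=10 g(10,10)=1
t=11: g(11,-3)=275 g(11,-1)=451 g(11,1)=461 g(11,3)=330 g(11,5)=165 g(11,7)=55 g(11,9)=11 g(11,11)=1
t=12: g(12,-4)=275 g(12,-2)=726 g(12,0)=912 g(12,2)=791 g(12,4)=495 g(12,6)=220 g(12,8)=66 g(12,10)=12 g(12,12)=1
t=13: g(13,-3)=1001 g(13,-1)=1638 g(13,1)=1703 g(13,3)=1286 g(13,5)=715 g(13,7)=286 g(13,9)=78 g(13,11)=13 g(13,13)=1
t=14: g(14,-4)=1001 g(14,-2)=2639 g(14,0)=3341 g(14,2)=2989 g(14,4)=2001 g(14,6)=1001 g(14,8)=364 g(14,10)=91 g(14,12)=14 g(14,14)=1
t=15: g(15,-3)=3640 g(15,-1)=5980 g(15,1)=6330 g(15,3)=4990 g(15,5)=3002 g(15,7)=1365 g(15,9)=455 g(15,11)=105 g(15,13)=15 g(15,15)=1
t=16: g(16,-4)=3640 g(16,-2)=9620 g(16,0)=12310 g(16,2)=11320 g(16,4)=7992 g(16,6)=4367 g(16,8)=1820 g(16,10)=560 g(16,12)=120 g(16,14)=16 g(16,16)=1
Paths never hitting -5: Σ_s g(16,s) = 51766
Paths hitting -5: 2^16 - 51766 = 13770
P = 13770/65536 = 6885/32768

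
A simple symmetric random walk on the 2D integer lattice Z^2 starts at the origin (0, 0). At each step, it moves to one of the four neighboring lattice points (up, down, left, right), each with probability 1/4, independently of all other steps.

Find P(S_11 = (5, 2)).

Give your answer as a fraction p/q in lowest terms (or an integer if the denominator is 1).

Let h be the number of horizontal steps (so 11-h are vertical). To end at (5,2) need (h+5)/2 right-steps and ((11-h)+2)/2 up-steps.
Sum over h with 5 ≤ h ≤ 9, h ≡ 1 (mod 2), 11-h ≡ 0 (mod 2):
h=5: C(11,5)·C(5,5)·C(6,4) = 462·1·15 = 6930
h=7: C(11,7)·C(7,6)·C(4,3) = 330·7·4 = 9240
h=9: C(11,9)·C(9,7)·C(2,2) = 55·36·1 = 1980
Total favorable: 18150
Total paths: 4^11 = 4194304
P = 18150/4194304 = 9075/2097152

Answer: 9075/2097152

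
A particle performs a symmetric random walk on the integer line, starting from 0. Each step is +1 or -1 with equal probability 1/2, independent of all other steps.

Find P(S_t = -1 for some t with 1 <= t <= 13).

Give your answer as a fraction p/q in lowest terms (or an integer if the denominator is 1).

Answer: 1619/2048

Derivation:
Count via complement. Let g(t,s) = #length-t paths at position s with S_1..S_t all ≠ -1.
g(t,s) = g(t-1,s-1) + g(t-1,s+1) for s ≠ -1; g(t,-1) = 0.
t=0: g(0,0)=1
t=1: g(1,1)=1
t=2: g(2,0)=1 g(2,2)=1
t=3: g(3,1)=2 g(3,3)=1
t=4: g(4,0)=2 g(4,2)=3 g(4,4)=1
t=5: g(5,1)=5 g(5,3)=4 g(5,5)=1
t=6: g(6,0)=5 g(6,2)=9 g(6,4)=5 g(6,6)=1
t=7: g(7,1)=14 g(7,3)=14 g(7,5)=6 g(7,7)=1
t=8: g(8,0)=14 g(8,2)=28 g(8,4)=20 g(8,6)=7 g(8,8)=1
t=9: g(9,1)=42 g(9,3)=48 g(9,5)=27 g(9,7)=8 g(9,9)=1
t=10: g(10,0)=42 g(10,2)=90 g(10,4)=75 g(10,6)=35 g(10,8)=9 g(10,10)=1
t=11: g(11,1)=132 g(11,3)=165 g(11,5)=110 g(11,7)=44 g(11,9)=10 g(11,11)=1
t=12: g(12,0)=132 g(12,2)=297 g(12,4)=275 g(12,6)=154 g(12,8)=54 g(12,10)=11 g(12,12)=1
t=13: g(13,1)=429 g(13,3)=572 g(13,5)=429 g(13,7)=208 g(13,9)=65 g(13,11)=12 g(13,13)=1
Paths never hitting -1: Σ_s g(13,s) = 1716
Paths hitting -1: 2^13 - 1716 = 6476
P = 6476/8192 = 1619/2048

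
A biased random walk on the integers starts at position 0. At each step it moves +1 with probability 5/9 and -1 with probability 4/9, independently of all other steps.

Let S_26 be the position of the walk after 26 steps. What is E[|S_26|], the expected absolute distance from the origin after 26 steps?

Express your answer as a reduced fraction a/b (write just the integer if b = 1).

Answer: 30112993079770743824786026/6461081889226673298932241

Derivation:
S_26 takes values m ≡ 0 (mod 2) with |m| ≤ 26; P(S_26=m) = C(26,(26+m)/2) · (5/9)^((26+m)/2) · (4/9)^((26-m)/2).
Distribution: P(S=-26)=4503599627370496/6461081889226673298932241, P(S=-24)=146366987889541120/6461081889226673298932241, P(S=-22)=2286984185774080000/6461081889226673298932241, P(S=-20)=22869841857740800000/6461081889226673298932241, P(S=-18)=164376988352512000000/6461081889226673298932241, P(S=-16)=904073435938816000000/6461081889226673298932241, P(S=-14)=3955321282232320000000/6461081889226673298932241, P(S=-12)=14126147436544000000000/6461081889226673298932241, P(S=-10)=41937000202240000000000/6461081889226673298932241, P(S=-8)=104842500505600000000000/6461081889226673298932241, P(S=-6)=222790313574400000000000/6461081889226673298932241, P(S=-4)=405073297408000000000000/6461081889226673298932241, P(S=-2)=632927027200000000000000/6461081889226673298932241, P(S=0)=852017152000000000000000/6461081889226673298932241, P(S=2)=988948480000000000000000/6461081889226673298932241, P(S=4)=988948480000000000000000/6461081889226673298932241, P(S=6)=849877600000000000000000/6461081889226673298932241, P(S=8)=624910000000000000000000/6461081889226673298932241, P(S=10)=390568750000000000000000/6461081889226673298932241, P(S=12)=205562500000000000000000/6461081889226673298932241, P(S=14)=89933593750000000000000/6461081889226673298932241, P(S=16)=32119140625000000000000/6461081889226673298932241, P(S=18)=9124755859375000000000/6461081889226673298932241, P(S=20)=1983642578125000000000/6461081889226673298932241, P(S=22)=309944152832031250000/6461081889226673298932241, P(S=24)=30994415283203125000/6461081889226673298932241, P(S=26)=1490116119384765625/6461081889226673298932241
E[|S_26|] = Σ_m |m|·P(S_26=m) = 30112993079770743824786026/6461081889226673298932241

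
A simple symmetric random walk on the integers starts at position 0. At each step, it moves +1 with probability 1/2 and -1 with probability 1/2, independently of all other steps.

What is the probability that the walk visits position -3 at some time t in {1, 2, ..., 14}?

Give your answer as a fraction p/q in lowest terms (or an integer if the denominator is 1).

Answer: 3473/8192

Derivation:
Count via complement. Let g(t,s) = #length-t paths at position s with S_1..S_t all ≠ -3.
g(t,s) = g(t-1,s-1) + g(t-1,s+1) for s ≠ -3; g(t,-3) = 0.
t=0: g(0,0)=1
t=1: g(1,-1)=1 g(1,1)=1
t=2: g(2,-2)=1 g(2,0)=2 g(2,2)=1
t=3: g(3,-1)=3 g(3,1)=3 g(3,3)=1
t=4: g(4,-2)=3 g(4,0)=6 g(4,2)=4 g(4,4)=1
t=5: g(5,-1)=9 g(5,1)=10 g(5,3)=5 g(5,5)=1
t=6: g(6,-2)=9 g(6,0)=19 g(6,2)=15 g(6,4)=6 g(6,6)=1
t=7: g(7,-1)=28 g(7,1)=34 g(7,3)=21 g(7,5)=7 g(7,7)=1
t=8: g(8,-2)=28 g(8,0)=62 g(8,2)=55 g(8,4)=28 g(8,6)=8 g(8,8)=1
t=9: g(9,-1)=90 g(9,1)=117 g(9,3)=83 g(9,5)=36 g(9,7)=9 g(9,9)=1
t=10: g(10,-2)=90 g(10,0)=207 g(10,2)=200 g(10,4)=119 g(10,6)=45 g(10,8)=10 g(10,10)=1
t=11: g(11,-1)=297 g(11,1)=407 g(11,3)=319 g(11,5)=164 g(11,7)=55 g(11,9)=11 g(11,11)=1
t=12: g(12,-2)=297 g(12,0)=704 g(12,2)=726 g(12,4)=483 g(12,6)=219 g(12,8)=66 g(12,10)=12 g(12,12)=1
t=13: g(13,-1)=1001 g(13,1)=1430 g(13,3)=1209 g(13,5)=702 g(13,7)=285 g(13,9)=78 g(13,11)=13 g(13,13)=1
t=14: g(14,-2)=1001 g(14,0)=2431 g(14,2)=2639 g(14,4)=1911 g(14,6)=987 g(14,8)=363 g(14,10)=91 g(14,12)=14 g(14,14)=1
Paths never hitting -3: Σ_s g(14,s) = 9438
Paths hitting -3: 2^14 - 9438 = 6946
P = 6946/16384 = 3473/8192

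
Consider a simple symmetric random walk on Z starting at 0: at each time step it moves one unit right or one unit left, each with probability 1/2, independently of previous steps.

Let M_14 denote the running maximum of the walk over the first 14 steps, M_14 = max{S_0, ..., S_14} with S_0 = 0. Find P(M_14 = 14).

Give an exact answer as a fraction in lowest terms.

Let M_14 = max(S_0,...,S_14). Use the reflection principle: for j ≥ 1, #{paths with M_14 ≥ j} = #{S_14 ≥ j} + #{S_14 ≥ j+1}.
By reflection, #{M_14 ≥ 14} = #{S_14 ≥ 14} + #{S_14 ≥ 15} = 1 + 0 = 1.
#{M_14 ≥ 15} = #{S_14 ≥ 15} + #{S_14 ≥ 16} = 0 + 0 = 0.
#{M_14 = 14} = 1 - 0 = 1.
P(M_14 = 14) = 1/16384 = 1/16384

Answer: 1/16384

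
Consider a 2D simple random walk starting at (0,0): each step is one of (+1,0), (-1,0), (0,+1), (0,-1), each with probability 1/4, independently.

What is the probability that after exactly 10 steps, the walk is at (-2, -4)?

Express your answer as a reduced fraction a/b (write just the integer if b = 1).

Answer: 4725/524288

Derivation:
Let h be the number of horizontal steps (so 10-h are vertical). To end at (-2,-4) need (h-2)/2 right-steps and ((10-h)-4)/2 up-steps.
Sum over h with 2 ≤ h ≤ 6, h ≡ 0 (mod 2), 10-h ≡ 0 (mod 2):
h=2: C(10,2)·C(2,0)·C(8,2) = 45·1·28 = 1260
h=4: C(10,4)·C(4,1)·C(6,1) = 210·4·6 = 5040
h=6: C(10,6)·C(6,2)·C(4,0) = 210·15·1 = 3150
Total favorable: 9450
Total paths: 4^10 = 1048576
P = 9450/1048576 = 4725/524288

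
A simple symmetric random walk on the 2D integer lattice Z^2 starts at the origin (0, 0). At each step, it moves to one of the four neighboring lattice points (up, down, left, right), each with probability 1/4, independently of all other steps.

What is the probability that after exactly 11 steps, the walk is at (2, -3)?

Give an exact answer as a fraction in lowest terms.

Let h be the number of horizontal steps (so 11-h are vertical). To end at (2,-3) need (h+2)/2 right-steps and ((11-h)-3)/2 up-steps.
Sum over h with 2 ≤ h ≤ 8, h ≡ 0 (mod 2), 11-h ≡ 1 (mod 2):
h=2: C(11,2)·C(2,2)·C(9,3) = 55·1·84 = 4620
h=4: C(11,4)·C(4,3)·C(7,2) = 330·4·21 = 27720
h=6: C(11,6)·C(6,4)·C(5,1) = 462·15·5 = 34650
h=8: C(11,8)·C(8,5)·C(3,0) = 165·56·1 = 9240
Total favorable: 76230
Total paths: 4^11 = 4194304
P = 76230/4194304 = 38115/2097152

Answer: 38115/2097152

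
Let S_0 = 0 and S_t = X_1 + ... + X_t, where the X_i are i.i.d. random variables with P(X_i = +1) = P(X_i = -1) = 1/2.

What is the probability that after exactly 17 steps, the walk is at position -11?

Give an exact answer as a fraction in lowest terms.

To reach position -11 after 17 steps: need 3 steps of +1 and 14 of -1.
Favorable paths: C(17,3) = 680
Total paths: 2^17 = 131072
P = 680/131072 = 85/16384

Answer: 85/16384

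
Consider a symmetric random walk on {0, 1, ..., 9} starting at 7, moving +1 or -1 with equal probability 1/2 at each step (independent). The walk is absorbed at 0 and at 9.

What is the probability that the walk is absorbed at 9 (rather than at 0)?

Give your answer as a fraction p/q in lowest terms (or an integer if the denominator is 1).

Symmetric walk (p = 1/2): the harmonic-function argument gives P(hit 9 before 0 | start at 7) = a/N.
P = 7/9 = 7/9

Answer: 7/9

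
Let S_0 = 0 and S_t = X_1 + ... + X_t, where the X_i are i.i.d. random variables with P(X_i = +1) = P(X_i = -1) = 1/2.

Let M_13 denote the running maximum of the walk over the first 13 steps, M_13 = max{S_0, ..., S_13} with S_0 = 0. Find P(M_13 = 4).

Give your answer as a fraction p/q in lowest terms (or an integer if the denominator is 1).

Answer: 715/8192

Derivation:
Let M_13 = max(S_0,...,S_13). Use the reflection principle: for j ≥ 1, #{paths with M_13 ≥ j} = #{S_13 ≥ j} + #{S_13 ≥ j+1}.
By reflection, #{M_13 ≥ 4} = #{S_13 ≥ 4} + #{S_13 ≥ 5} = 1093 + 1093 = 2186.
#{M_13 ≥ 5} = #{S_13 ≥ 5} + #{S_13 ≥ 6} = 1093 + 378 = 1471.
#{M_13 = 4} = 2186 - 1471 = 715.
P(M_13 = 4) = 715/8192 = 715/8192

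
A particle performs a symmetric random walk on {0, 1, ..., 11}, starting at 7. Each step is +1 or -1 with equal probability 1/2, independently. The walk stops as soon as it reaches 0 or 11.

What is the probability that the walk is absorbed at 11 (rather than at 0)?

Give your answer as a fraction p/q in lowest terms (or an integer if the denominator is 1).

Symmetric walk (p = 1/2): the harmonic-function argument gives P(hit 11 before 0 | start at 7) = a/N.
P = 7/11 = 7/11

Answer: 7/11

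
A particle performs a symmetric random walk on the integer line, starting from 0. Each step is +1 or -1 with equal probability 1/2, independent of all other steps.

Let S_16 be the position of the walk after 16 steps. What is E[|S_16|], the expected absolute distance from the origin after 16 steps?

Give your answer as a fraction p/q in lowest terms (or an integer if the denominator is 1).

S_16 takes values m ≡ 0 (mod 2) with |m| ≤ 16; P(S_16=m) = C(16,(16+m)/2)/2^16.
Total paths: 2^16 = 65536
Distribution: P(S=-16)=1/65536, P(S=-14)=16/65536, P(S=-12)=120/65536, P(S=-10)=560/65536, P(S=-8)=1820/65536, P(S=-6)=4368/65536, P(S=-4)=8008/65536, P(S=-2)=11440/65536, P(S=0)=12870/65536, P(S=2)=11440/65536, P(S=4)=8008/65536, P(S=6)=4368/65536, P(S=8)=1820/65536, P(S=10)=560/65536, P(S=12)=120/65536, P(S=14)=16/65536, P(S=16)=1/65536
E[|S_16|] = Σ_m |m|·P(S_16=m) = 205920/65536 = 6435/2048

Answer: 6435/2048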